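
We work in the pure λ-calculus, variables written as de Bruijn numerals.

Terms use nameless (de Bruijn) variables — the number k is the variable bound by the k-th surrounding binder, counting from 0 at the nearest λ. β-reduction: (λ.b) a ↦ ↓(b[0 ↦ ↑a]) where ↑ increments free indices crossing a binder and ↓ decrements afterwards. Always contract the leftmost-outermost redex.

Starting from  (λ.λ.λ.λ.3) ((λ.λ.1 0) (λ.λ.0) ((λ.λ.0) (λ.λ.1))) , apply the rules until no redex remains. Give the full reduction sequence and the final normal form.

Answer: normal form = λ.λ.λ.λ.0  (in 4 steps)

Reduction:
  start: (λ.λ.λ.λ.3) ((λ.λ.1 0) (λ.λ.0) ((λ.λ.0) (λ.λ.1)))
  →1  λ.λ.λ.(λ.λ.1 0) (λ.λ.0) ((λ.λ.0) (λ.λ.1))
  →2  λ.λ.λ.(λ.(λ.λ.0) 0) ((λ.λ.0) (λ.λ.1))
  →3  λ.λ.λ.(λ.λ.0) ((λ.λ.0) (λ.λ.1))
  →4  λ.λ.λ.λ.0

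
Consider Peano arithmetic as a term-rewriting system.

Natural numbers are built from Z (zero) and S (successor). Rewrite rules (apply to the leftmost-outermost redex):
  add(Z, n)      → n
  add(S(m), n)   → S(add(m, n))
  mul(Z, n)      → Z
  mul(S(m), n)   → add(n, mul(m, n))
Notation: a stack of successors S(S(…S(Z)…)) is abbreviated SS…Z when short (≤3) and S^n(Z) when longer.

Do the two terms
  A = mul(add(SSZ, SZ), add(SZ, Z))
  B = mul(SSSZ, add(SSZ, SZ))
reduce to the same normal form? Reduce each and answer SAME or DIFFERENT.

Answer: DIFFERENT — A ⇓ SSSZ, B ⇓ S^9(Z)

Derivation:
Term A:
  start: mul(add(SSZ, SZ), add(SZ, Z))
  [1] mul(S(add(SZ, SZ)), add(SZ, Z))
  [2] add(add(SZ, Z), mul(add(SZ, SZ), add(SZ, Z)))
  [3] add(S(add(Z, Z)), mul(add(SZ, SZ), add(SZ, Z)))
  [4] S(add(add(Z, Z), mul(add(SZ, SZ), add(SZ, Z))))
  [5] S(add(Z, mul(add(SZ, SZ), add(SZ, Z))))
  [6] S(mul(add(SZ, SZ), add(SZ, Z)))
  [7] S(mul(S(add(Z, SZ)), add(SZ, Z)))
  [8] S(add(add(SZ, Z), mul(add(Z, SZ), add(SZ, Z))))
  [9] S(add(S(add(Z, Z)), mul(add(Z, SZ), add(SZ, Z))))
  [10] S(S(add(add(Z, Z), mul(add(Z, SZ), add(SZ, Z)))))
  [11] S(S(add(Z, mul(add(Z, SZ), add(SZ, Z)))))
  [12] S(S(mul(add(Z, SZ), add(SZ, Z))))
  [13] S(S(mul(SZ, add(SZ, Z))))
  [14] S(S(add(add(SZ, Z), mul(Z, add(SZ, Z)))))
  [15] S(S(add(S(add(Z, Z)), mul(Z, add(SZ, Z)))))
  [16] S(S(S(add(add(Z, Z), mul(Z, add(SZ, Z))))))
  [17] S(S(S(add(Z, mul(Z, add(SZ, Z))))))
  [18] S(S(S(mul(Z, add(SZ, Z)))))
  [19] SSSZ

Term B:
  start: mul(SSSZ, add(SSZ, SZ))
  [1] add(add(SSZ, SZ), mul(SSZ, add(SSZ, SZ)))
  [2] add(S(add(SZ, SZ)), mul(SSZ, add(SSZ, SZ)))
  [3] S(add(add(SZ, SZ), mul(SSZ, add(SSZ, SZ))))
  [4] S(add(S(add(Z, SZ)), mul(SSZ, add(SSZ, SZ))))
  [5] S(S(add(add(Z, SZ), mul(SSZ, add(SSZ, SZ)))))
  [6] S(S(add(SZ, mul(SSZ, add(SSZ, SZ)))))
  [7] S(S(S(add(Z, mul(SSZ, add(SSZ, SZ))))))
  [8] S(S(S(mul(SSZ, add(SSZ, SZ)))))
  [9] S(S(S(add(add(SSZ, SZ), mul(SZ, add(SSZ, SZ))))))
  [10] S(S(S(add(S(add(SZ, SZ)), mul(SZ, add(SSZ, SZ))))))
  [11] S(S(S(S(add(add(SZ, SZ), mul(SZ, add(SSZ, SZ)))))))
  [12] S(S(S(S(add(S(add(Z, SZ)), mul(SZ, add(SSZ, SZ)))))))
  [13] S(S(S(S(S(add(add(Z, SZ), mul(SZ, add(SSZ, SZ))))))))
  [14] S(S(S(S(S(add(SZ, mul(SZ, add(SSZ, SZ))))))))
  [15] S(S(S(S(S(S(add(Z, mul(SZ, add(SSZ, SZ)))))))))
  [16] S(S(S(S(S(S(mul(SZ, add(SSZ, SZ))))))))
  [17] S(S(S(S(S(S(add(add(SSZ, SZ), mul(Z, add(SSZ, SZ)))))))))
  [18] S(S(S(S(S(S(add(S(add(SZ, SZ)), mul(Z, add(SSZ, SZ)))))))))
  [19] S(S(S(S(S(S(S(add(add(SZ, SZ), mul(Z, add(SSZ, SZ))))))))))
  [20] S(S(S(S(S(S(S(add(S(add(Z, SZ)), mul(Z, add(SSZ, SZ))))))))))
  [21] S(S(S(S(S(S(S(S(add(add(Z, SZ), mul(Z, add(SSZ, SZ)))))))))))
  [22] S(S(S(S(S(S(S(S(add(SZ, mul(Z, add(SSZ, SZ)))))))))))
  [23] S(S(S(S(S(S(S(S(S(add(Z, mul(Z, add(SSZ, SZ))))))))))))
  [24] S(S(S(S(S(S(S(S(S(mul(Z, add(SSZ, SZ)))))))))))
  [25] S^9(Z)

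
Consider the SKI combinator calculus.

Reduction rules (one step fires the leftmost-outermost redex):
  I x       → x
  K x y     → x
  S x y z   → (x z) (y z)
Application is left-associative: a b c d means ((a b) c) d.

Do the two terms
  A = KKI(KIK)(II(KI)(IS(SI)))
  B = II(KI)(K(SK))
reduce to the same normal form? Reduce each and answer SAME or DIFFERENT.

Answer: SAME — A ⇓ I, B ⇓ I

Working:
Term A:
  start: KKI(KIK)(II(KI)(IS(SI)))
  [1] K(KIK)(II(KI)(IS(SI)))
  [2] KIK
  [3] I

Term B:
  start: II(KI)(K(SK))
  [1] I(KI)(K(SK))
  [2] KI(K(SK))
  [3] I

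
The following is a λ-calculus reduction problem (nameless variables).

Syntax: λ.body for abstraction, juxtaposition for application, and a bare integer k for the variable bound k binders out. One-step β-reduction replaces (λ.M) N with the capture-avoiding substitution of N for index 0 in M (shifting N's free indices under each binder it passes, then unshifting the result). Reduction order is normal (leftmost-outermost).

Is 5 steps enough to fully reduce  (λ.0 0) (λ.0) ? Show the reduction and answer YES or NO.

  start: (λ.0 0) (λ.0)
  step 1: (λ.0) (λ.0)
  step 2: λ.0

Answer: YES — reaches normal form λ.0 in 2 ≤ 5 steps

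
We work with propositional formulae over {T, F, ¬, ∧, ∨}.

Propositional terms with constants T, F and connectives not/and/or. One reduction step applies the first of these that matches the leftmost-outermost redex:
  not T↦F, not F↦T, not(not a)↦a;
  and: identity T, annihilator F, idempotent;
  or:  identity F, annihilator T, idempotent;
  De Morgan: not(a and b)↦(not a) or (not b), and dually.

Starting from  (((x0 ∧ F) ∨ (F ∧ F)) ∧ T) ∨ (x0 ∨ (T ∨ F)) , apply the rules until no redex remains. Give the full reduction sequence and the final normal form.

  start: (((x0 ∧ F) ∨ (F ∧ F)) ∧ T) ∨ (x0 ∨ (T ∨ F))
  [1] ((x0 ∧ F) ∨ (F ∧ F)) ∨ (x0 ∨ (T ∨ F))
  [2] (F ∨ (F ∧ F)) ∨ (x0 ∨ (T ∨ F))
  [3] (F ∧ F) ∨ (x0 ∨ (T ∨ F))
  [4] F ∨ (x0 ∨ (T ∨ F))
  [5] x0 ∨ (T ∨ F)
  [6] x0 ∨ T
  [7] T

Answer: normal form = T  (in 7 steps)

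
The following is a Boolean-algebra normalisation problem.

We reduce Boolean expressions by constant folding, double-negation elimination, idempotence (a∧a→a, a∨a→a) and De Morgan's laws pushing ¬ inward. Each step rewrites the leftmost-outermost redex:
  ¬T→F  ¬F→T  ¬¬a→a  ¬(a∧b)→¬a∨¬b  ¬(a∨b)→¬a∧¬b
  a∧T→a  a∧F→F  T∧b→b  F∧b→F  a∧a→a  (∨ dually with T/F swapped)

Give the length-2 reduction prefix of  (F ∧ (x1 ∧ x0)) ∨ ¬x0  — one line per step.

Answer: after 2 steps: ¬x0

Working:
  start: (F ∧ (x1 ∧ x0)) ∨ ¬x0
  →1  F ∨ ¬x0
  →2  ¬x0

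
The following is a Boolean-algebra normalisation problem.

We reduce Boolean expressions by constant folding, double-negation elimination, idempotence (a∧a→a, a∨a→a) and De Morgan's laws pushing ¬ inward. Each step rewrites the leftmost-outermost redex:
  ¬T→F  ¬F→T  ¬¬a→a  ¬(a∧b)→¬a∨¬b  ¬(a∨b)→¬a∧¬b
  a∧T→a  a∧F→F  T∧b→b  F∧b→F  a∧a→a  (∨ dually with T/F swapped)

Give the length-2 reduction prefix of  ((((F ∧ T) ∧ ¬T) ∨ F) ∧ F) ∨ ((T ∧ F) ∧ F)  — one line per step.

Answer: after 2 steps: (T ∧ F) ∧ F

Reduction:
  start: ((((F ∧ T) ∧ ¬T) ∨ F) ∧ F) ∨ ((T ∧ F) ∧ F)
  →1  F ∨ ((T ∧ F) ∧ F)
  →2  (T ∧ F) ∧ F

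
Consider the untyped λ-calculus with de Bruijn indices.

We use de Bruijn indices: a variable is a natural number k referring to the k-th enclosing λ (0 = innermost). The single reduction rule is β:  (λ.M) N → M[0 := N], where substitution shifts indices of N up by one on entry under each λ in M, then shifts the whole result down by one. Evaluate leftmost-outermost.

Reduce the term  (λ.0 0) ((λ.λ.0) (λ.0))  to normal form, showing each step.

Answer: normal form = λ.0  (in 4 steps)

Derivation:
  start: (λ.0 0) ((λ.λ.0) (λ.0))
  [1] (λ.λ.0) (λ.0) ((λ.λ.0) (λ.0))
  [2] (λ.0) ((λ.λ.0) (λ.0))
  [3] (λ.λ.0) (λ.0)
  [4] λ.0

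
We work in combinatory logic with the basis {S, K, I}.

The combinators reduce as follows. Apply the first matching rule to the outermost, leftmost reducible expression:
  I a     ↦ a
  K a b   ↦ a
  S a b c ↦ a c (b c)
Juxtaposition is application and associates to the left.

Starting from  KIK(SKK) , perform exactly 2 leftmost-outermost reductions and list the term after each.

  start: KIK(SKK)
  [1] I(SKK)
  [2] SKK

Answer: after 2 steps: SKK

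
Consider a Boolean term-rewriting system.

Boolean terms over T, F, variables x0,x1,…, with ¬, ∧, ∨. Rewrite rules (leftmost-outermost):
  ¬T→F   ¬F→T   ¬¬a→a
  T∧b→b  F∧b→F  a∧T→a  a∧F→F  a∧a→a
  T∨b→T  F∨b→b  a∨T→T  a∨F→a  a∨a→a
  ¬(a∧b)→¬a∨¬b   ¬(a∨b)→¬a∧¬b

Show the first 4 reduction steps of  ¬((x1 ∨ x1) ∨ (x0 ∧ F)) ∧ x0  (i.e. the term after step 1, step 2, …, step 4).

Answer: after 4 steps: (¬x1 ∧ (¬x0 ∨ ¬F)) ∧ x0

Derivation:
  start: ¬((x1 ∨ x1) ∨ (x0 ∧ F)) ∧ x0
  step 1: (¬(x1 ∨ x1) ∧ ¬(x0 ∧ F)) ∧ x0
  step 2: ((¬x1 ∧ ¬x1) ∧ ¬(x0 ∧ F)) ∧ x0
  step 3: (¬x1 ∧ ¬(x0 ∧ F)) ∧ x0
  step 4: (¬x1 ∧ (¬x0 ∨ ¬F)) ∧ x0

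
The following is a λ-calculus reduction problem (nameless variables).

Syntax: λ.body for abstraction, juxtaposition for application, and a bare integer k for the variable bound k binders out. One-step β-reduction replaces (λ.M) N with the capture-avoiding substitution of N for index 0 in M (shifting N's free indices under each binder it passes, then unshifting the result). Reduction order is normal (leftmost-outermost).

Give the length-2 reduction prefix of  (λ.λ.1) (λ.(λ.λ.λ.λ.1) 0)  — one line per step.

Answer: after 2 steps: λ.λ.λ.λ.λ.1

Reduction:
  start: (λ.λ.1) (λ.(λ.λ.λ.λ.1) 0)
  [1] λ.λ.(λ.λ.λ.λ.1) 0
  [2] λ.λ.λ.λ.λ.1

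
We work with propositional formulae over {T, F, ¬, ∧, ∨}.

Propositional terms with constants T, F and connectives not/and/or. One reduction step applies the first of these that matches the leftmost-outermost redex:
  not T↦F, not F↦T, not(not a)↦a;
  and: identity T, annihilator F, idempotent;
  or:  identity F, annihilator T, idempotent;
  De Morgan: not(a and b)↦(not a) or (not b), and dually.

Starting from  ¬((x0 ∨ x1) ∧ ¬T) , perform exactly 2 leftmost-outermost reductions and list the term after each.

  start: ¬((x0 ∨ x1) ∧ ¬T)
  →1  ¬(x0 ∨ x1) ∨ ¬¬T
  →2  (¬x0 ∧ ¬x1) ∨ ¬¬T

Answer: after 2 steps: (¬x0 ∧ ¬x1) ∨ ¬¬T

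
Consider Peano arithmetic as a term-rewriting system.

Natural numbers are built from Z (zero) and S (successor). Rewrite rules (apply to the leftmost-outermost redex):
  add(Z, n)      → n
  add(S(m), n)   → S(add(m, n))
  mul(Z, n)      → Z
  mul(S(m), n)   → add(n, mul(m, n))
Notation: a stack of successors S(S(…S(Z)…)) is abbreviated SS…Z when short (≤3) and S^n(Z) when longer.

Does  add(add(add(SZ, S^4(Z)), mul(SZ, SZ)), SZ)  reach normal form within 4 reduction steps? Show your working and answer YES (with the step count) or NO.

  start: add(add(add(SZ, S^4(Z)), mul(SZ, SZ)), SZ)
  [1] add(add(S(add(Z, S^4(Z))), mul(SZ, SZ)), SZ)
  [2] add(S(add(add(Z, S^4(Z)), mul(SZ, SZ))), SZ)
  [3] S(add(add(add(Z, S^4(Z)), mul(SZ, SZ)), SZ))
  [4] S(add(add(S^4(Z), mul(SZ, SZ)), SZ))

Answer: NO — after 4 steps the term is S(add(add(S^4(Z), mul(SZ, SZ)), SZ)), not yet normal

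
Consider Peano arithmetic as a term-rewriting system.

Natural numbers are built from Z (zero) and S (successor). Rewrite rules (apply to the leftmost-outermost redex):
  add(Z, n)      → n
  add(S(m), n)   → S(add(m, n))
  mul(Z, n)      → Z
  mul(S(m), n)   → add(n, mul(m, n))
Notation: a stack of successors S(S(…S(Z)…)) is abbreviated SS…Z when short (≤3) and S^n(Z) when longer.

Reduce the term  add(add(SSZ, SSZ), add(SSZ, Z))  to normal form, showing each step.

  start: add(add(SSZ, SSZ), add(SSZ, Z))
  →1  add(S(add(SZ, SSZ)), add(SSZ, Z))
  →2  S(add(add(SZ, SSZ), add(SSZ, Z)))
  →3  S(add(S(add(Z, SSZ)), add(SSZ, Z)))
  →4  S(S(add(add(Z, SSZ), add(SSZ, Z))))
  →5  S(S(add(SSZ, add(SSZ, Z))))
  →6  S(S(S(add(SZ, add(SSZ, Z)))))
  →7  S(S(S(S(add(Z, add(SSZ, Z))))))
  →8  S(S(S(S(add(SSZ, Z)))))
  →9  S(S(S(S(S(add(SZ, Z))))))
  →10  S(S(S(S(S(S(add(Z, Z)))))))
  →11  S^6(Z)

Answer: normal form = S^6(Z)  (in 11 steps)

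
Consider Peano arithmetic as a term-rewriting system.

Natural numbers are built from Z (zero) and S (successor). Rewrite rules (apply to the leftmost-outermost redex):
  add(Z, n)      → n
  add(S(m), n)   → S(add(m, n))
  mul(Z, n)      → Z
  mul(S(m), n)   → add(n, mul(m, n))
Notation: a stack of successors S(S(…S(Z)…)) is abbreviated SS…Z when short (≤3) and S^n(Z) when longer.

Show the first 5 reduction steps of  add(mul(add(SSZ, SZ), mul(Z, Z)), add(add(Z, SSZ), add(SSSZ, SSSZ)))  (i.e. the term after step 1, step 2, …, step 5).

Answer: after 5 steps: add(mul(S(add(Z, SZ)), mul(Z, Z)), add(add(Z, SSZ), add(SSSZ, SSSZ)))

Derivation:
  start: add(mul(add(SSZ, SZ), mul(Z, Z)), add(add(Z, SSZ), add(SSSZ, SSSZ)))
  →1  add(mul(S(add(SZ, SZ)), mul(Z, Z)), add(add(Z, SSZ), add(SSSZ, SSSZ)))
  →2  add(add(mul(Z, Z), mul(add(SZ, SZ), mul(Z, Z))), add(add(Z, SSZ), add(SSSZ, SSSZ)))
  →3  add(add(Z, mul(add(SZ, SZ), mul(Z, Z))), add(add(Z, SSZ), add(SSSZ, SSSZ)))
  →4  add(mul(add(SZ, SZ), mul(Z, Z)), add(add(Z, SSZ), add(SSSZ, SSSZ)))
  →5  add(mul(S(add(Z, SZ)), mul(Z, Z)), add(add(Z, SSZ), add(SSSZ, SSSZ)))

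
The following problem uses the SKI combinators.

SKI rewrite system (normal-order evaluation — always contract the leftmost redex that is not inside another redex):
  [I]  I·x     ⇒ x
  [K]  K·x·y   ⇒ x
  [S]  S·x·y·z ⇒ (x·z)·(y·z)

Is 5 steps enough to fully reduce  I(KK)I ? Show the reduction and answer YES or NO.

Answer: YES — reaches normal form K in 2 ≤ 5 steps

Derivation:
  start: I(KK)I
  [1] KKI
  [2] K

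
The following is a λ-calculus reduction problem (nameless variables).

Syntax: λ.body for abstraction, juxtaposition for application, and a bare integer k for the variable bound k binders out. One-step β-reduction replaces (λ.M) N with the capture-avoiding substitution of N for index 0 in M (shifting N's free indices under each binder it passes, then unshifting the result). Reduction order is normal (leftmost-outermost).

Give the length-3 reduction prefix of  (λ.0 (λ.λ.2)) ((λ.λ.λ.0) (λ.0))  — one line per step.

Answer: after 3 steps: λ.0

Reduction:
  start: (λ.0 (λ.λ.2)) ((λ.λ.λ.0) (λ.0))
  step 1: (λ.λ.λ.0) (λ.0) (λ.λ.(λ.λ.λ.0) (λ.0))
  step 2: (λ.λ.0) (λ.λ.(λ.λ.λ.0) (λ.0))
  step 3: λ.0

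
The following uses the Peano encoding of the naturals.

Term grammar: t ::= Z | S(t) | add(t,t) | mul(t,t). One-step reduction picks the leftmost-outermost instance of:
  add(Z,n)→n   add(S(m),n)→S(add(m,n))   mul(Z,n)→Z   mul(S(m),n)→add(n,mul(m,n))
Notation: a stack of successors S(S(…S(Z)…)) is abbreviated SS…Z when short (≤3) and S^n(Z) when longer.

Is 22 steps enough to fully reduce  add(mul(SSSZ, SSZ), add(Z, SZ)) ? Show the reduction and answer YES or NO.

  start: add(mul(SSSZ, SSZ), add(Z, SZ))
  [1] add(add(SSZ, mul(SSZ, SSZ)), add(Z, SZ))
  [2] add(S(add(SZ, mul(SSZ, SSZ))), add(Z, SZ))
  [3] S(add(add(SZ, mul(SSZ, SSZ)), add(Z, SZ)))
  [4] S(add(S(add(Z, mul(SSZ, SSZ))), add(Z, SZ)))
  [5] S(S(add(add(Z, mul(SSZ, SSZ)), add(Z, SZ))))
  [6] S(S(add(mul(SSZ, SSZ), add(Z, SZ))))
  [7] S(S(add(add(SSZ, mul(SZ, SSZ)), add(Z, SZ))))
  [8] S(S(add(S(add(SZ, mul(SZ, SSZ))), add(Z, SZ))))
  [9] S(S(S(add(add(SZ, mul(SZ, SSZ)), add(Z, SZ)))))
  [10] S(S(S(add(S(add(Z, mul(SZ, SSZ))), add(Z, SZ)))))
  [11] S(S(S(S(add(add(Z, mul(SZ, SSZ)), add(Z, SZ))))))
  [12] S(S(S(S(add(mul(SZ, SSZ), add(Z, SZ))))))
  [13] S(S(S(S(add(add(SSZ, mul(Z, SSZ)), add(Z, SZ))))))
  [14] S(S(S(S(add(S(add(SZ, mul(Z, SSZ))), add(Z, SZ))))))
  [15] S(S(S(S(S(add(add(SZ, mul(Z, SSZ)), add(Z, SZ)))))))
  [16] S(S(S(S(S(add(S(add(Z, mul(Z, SSZ))), add(Z, SZ)))))))
  [17] S(S(S(S(S(S(add(add(Z, mul(Z, SSZ)), add(Z, SZ))))))))
  [18] S(S(S(S(S(S(add(mul(Z, SSZ), add(Z, SZ))))))))
  [19] S(S(S(S(S(S(add(Z, add(Z, SZ))))))))
  [20] S(S(S(S(S(S(add(Z, SZ)))))))
  [21] S^7(Z)

Answer: YES — reaches normal form S^7(Z) in 21 ≤ 22 steps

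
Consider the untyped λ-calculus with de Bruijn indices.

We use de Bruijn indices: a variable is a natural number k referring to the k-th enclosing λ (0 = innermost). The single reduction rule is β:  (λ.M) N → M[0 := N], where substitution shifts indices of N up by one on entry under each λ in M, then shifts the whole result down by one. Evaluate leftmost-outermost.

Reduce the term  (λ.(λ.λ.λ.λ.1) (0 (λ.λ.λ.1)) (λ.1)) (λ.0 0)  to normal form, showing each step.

  start: (λ.(λ.λ.λ.λ.1) (0 (λ.λ.λ.1)) (λ.1)) (λ.0 0)
  →1  (λ.λ.λ.λ.1) ((λ.0 0) (λ.λ.λ.1)) (λ.λ.0 0)
  →2  (λ.λ.λ.1) (λ.λ.0 0)
  →3  λ.λ.1

Answer: normal form = λ.λ.1  (in 3 steps)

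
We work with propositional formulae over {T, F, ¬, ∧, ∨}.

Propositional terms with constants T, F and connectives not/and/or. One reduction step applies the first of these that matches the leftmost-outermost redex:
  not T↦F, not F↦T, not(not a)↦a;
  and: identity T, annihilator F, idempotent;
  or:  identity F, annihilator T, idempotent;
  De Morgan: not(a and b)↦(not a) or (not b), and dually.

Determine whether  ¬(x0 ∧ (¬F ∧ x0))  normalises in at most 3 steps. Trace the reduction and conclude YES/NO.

Answer: NO — after 3 steps the term is ¬x0 ∨ (F ∨ ¬x0), not yet normal

Derivation:
  start: ¬(x0 ∧ (¬F ∧ x0))
  →1  ¬x0 ∨ ¬(¬F ∧ x0)
  →2  ¬x0 ∨ (¬¬F ∨ ¬x0)
  →3  ¬x0 ∨ (F ∨ ¬x0)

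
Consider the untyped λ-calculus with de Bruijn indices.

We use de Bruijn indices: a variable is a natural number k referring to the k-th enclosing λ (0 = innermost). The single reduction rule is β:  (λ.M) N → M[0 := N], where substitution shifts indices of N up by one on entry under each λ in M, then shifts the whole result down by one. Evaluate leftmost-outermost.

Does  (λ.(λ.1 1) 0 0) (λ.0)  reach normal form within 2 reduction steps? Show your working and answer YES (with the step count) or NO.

Answer: NO — after 2 steps the term is (λ.0) (λ.0) (λ.0), not yet normal

Derivation:
  start: (λ.(λ.1 1) 0 0) (λ.0)
  →1  (λ.(λ.0) (λ.0)) (λ.0) (λ.0)
  →2  (λ.0) (λ.0) (λ.0)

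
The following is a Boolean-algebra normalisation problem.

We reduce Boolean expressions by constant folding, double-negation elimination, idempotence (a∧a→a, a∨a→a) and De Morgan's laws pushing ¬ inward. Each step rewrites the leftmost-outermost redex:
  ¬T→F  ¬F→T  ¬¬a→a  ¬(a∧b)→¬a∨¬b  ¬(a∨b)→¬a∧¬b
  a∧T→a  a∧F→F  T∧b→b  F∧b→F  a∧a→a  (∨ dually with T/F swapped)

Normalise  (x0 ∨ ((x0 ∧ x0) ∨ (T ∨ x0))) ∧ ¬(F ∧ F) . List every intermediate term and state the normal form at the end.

  start: (x0 ∨ ((x0 ∧ x0) ∨ (T ∨ x0))) ∧ ¬(F ∧ F)
  →1  (x0 ∨ (x0 ∨ (T ∨ x0))) ∧ ¬(F ∧ F)
  →2  (x0 ∨ (x0 ∨ T)) ∧ ¬(F ∧ F)
  →3  (x0 ∨ T) ∧ ¬(F ∧ F)
  →4  T ∧ ¬(F ∧ F)
  →5  ¬(F ∧ F)
  →6  ¬F ∨ ¬F
  →7  ¬F
  →8  T

Answer: normal form = T  (in 8 steps)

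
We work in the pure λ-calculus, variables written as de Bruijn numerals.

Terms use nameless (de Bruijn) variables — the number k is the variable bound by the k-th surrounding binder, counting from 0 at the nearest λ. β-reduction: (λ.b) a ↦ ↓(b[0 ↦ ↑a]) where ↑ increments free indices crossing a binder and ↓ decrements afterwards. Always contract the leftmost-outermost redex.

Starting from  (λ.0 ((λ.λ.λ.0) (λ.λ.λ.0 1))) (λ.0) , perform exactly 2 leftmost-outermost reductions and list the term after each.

  start: (λ.0 ((λ.λ.λ.0) (λ.λ.λ.0 1))) (λ.0)
  [1] (λ.0) ((λ.λ.λ.0) (λ.λ.λ.0 1))
  [2] (λ.λ.λ.0) (λ.λ.λ.0 1)

Answer: after 2 steps: (λ.λ.λ.0) (λ.λ.λ.0 1)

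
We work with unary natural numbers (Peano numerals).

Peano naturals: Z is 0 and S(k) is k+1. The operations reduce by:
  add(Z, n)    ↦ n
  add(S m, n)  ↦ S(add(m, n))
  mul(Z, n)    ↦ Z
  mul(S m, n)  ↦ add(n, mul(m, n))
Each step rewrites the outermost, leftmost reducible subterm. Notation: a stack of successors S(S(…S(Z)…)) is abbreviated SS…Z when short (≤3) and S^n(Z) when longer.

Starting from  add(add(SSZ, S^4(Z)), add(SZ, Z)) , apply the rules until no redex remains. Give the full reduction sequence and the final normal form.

Answer: normal form = S^7(Z)  (in 12 steps)

Working:
  start: add(add(SSZ, S^4(Z)), add(SZ, Z))
  →1  add(S(add(SZ, S^4(Z))), add(SZ, Z))
  →2  S(add(add(SZ, S^4(Z)), add(SZ, Z)))
  →3  S(add(S(add(Z, S^4(Z))), add(SZ, Z)))
  →4  S(S(add(add(Z, S^4(Z)), add(SZ, Z))))
  →5  S(S(add(S^4(Z), add(SZ, Z))))
  →6  S(S(S(add(SSSZ, add(SZ, Z)))))
  →7  S(S(S(S(add(SSZ, add(SZ, Z))))))
  →8  S(S(S(S(S(add(SZ, add(SZ, Z)))))))
  →9  S(S(S(S(S(S(add(Z, add(SZ, Z))))))))
  →10  S(S(S(S(S(S(add(SZ, Z)))))))
  →11  S(S(S(S(S(S(S(add(Z, Z))))))))
  →12  S^7(Z)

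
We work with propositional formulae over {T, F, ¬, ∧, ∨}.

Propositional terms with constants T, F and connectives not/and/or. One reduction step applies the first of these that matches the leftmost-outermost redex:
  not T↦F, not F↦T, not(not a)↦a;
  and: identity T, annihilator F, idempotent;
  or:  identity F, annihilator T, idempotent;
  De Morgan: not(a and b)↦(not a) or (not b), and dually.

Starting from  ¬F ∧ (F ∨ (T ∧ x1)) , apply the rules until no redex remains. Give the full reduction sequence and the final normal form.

  start: ¬F ∧ (F ∨ (T ∧ x1))
  step 1: T ∧ (F ∨ (T ∧ x1))
  step 2: F ∨ (T ∧ x1)
  step 3: T ∧ x1
  step 4: x1

Answer: normal form = x1  (in 4 steps)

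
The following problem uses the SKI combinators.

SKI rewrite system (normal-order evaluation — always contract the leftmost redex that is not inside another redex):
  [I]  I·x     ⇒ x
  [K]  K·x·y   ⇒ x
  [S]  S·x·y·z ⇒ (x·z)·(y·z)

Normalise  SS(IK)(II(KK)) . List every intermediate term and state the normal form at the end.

Answer: normal form = S(KK)(K(KK))  (in 6 steps)

Derivation:
  start: SS(IK)(II(KK))
  →1  S(II(KK))(IK(II(KK)))
  →2  S(I(KK))(IK(II(KK)))
  →3  S(KK)(IK(II(KK)))
  →4  S(KK)(K(II(KK)))
  →5  S(KK)(K(I(KK)))
  →6  S(KK)(K(KK))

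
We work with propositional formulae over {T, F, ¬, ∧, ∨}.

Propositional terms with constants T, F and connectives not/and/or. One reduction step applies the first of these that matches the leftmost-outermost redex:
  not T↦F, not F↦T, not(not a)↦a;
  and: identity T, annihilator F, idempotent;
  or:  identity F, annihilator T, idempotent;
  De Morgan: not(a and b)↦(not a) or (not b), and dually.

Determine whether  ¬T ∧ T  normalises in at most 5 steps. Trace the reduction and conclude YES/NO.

  start: ¬T ∧ T
  [1] ¬T
  [2] F

Answer: YES — reaches normal form F in 2 ≤ 5 steps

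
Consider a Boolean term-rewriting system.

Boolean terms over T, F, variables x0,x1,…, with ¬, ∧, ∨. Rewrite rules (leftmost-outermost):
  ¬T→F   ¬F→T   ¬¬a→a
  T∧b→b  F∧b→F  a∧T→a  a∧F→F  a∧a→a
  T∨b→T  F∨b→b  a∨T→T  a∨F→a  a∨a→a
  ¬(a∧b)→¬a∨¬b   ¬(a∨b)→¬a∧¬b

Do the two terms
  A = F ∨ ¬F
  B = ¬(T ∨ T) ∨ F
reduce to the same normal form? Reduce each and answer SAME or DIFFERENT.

Term A:
  start: F ∨ ¬F
  [1] ¬F
  [2] T

Term B:
  start: ¬(T ∨ T) ∨ F
  [1] ¬(T ∨ T)
  [2] ¬T ∧ ¬T
  [3] ¬T
  [4] F

Answer: DIFFERENT — A ⇓ T, B ⇓ F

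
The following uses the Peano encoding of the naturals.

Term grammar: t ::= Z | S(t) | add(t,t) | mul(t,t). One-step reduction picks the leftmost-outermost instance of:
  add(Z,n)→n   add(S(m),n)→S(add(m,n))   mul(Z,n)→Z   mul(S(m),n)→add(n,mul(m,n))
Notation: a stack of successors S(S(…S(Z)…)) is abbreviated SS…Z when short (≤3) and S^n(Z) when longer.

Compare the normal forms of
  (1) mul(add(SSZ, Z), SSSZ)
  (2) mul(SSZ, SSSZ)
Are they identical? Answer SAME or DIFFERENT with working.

Term A:
  start: mul(add(SSZ, Z), SSSZ)
  [1] mul(S(add(SZ, Z)), SSSZ)
  [2] add(SSSZ, mul(add(SZ, Z), SSSZ))
  [3] S(add(SSZ, mul(add(SZ, Z), SSSZ)))
  [4] S(S(add(SZ, mul(add(SZ, Z), SSSZ))))
  [5] S(S(S(add(Z, mul(add(SZ, Z), SSSZ)))))
  [6] S(S(S(mul(add(SZ, Z), SSSZ))))
  [7] S(S(S(mul(S(add(Z, Z)), SSSZ))))
  [8] S(S(S(add(SSSZ, mul(add(Z, Z), SSSZ)))))
  [9] S(S(S(S(add(SSZ, mul(add(Z, Z), SSSZ))))))
  [10] S(S(S(S(S(add(SZ, mul(add(Z, Z), SSSZ)))))))
  [11] S(S(S(S(S(S(add(Z, mul(add(Z, Z), SSSZ))))))))
  [12] S(S(S(S(S(S(mul(add(Z, Z), SSSZ)))))))
  [13] S(S(S(S(S(S(mul(Z, SSSZ)))))))
  [14] S^6(Z)

Term B:
  start: mul(SSZ, SSSZ)
  [1] add(SSSZ, mul(SZ, SSSZ))
  [2] S(add(SSZ, mul(SZ, SSSZ)))
  [3] S(S(add(SZ, mul(SZ, SSSZ))))
  [4] S(S(S(add(Z, mul(SZ, SSSZ)))))
  [5] S(S(S(mul(SZ, SSSZ))))
  [6] S(S(S(add(SSSZ, mul(Z, SSSZ)))))
  [7] S(S(S(S(add(SSZ, mul(Z, SSSZ))))))
  [8] S(S(S(S(S(add(SZ, mul(Z, SSSZ)))))))
  [9] S(S(S(S(S(S(add(Z, mul(Z, SSSZ))))))))
  [10] S(S(S(S(S(S(mul(Z, SSSZ)))))))
  [11] S^6(Z)

Answer: SAME — A ⇓ S^6(Z), B ⇓ S^6(Z)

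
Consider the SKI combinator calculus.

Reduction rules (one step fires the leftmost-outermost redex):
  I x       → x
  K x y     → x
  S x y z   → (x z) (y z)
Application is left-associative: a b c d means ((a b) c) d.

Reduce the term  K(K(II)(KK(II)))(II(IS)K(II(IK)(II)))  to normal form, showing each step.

Answer: normal form = I  (in 3 steps)

Derivation:
  start: K(K(II)(KK(II)))(II(IS)K(II(IK)(II)))
  →1  K(II)(KK(II))
  →2  II
  →3  I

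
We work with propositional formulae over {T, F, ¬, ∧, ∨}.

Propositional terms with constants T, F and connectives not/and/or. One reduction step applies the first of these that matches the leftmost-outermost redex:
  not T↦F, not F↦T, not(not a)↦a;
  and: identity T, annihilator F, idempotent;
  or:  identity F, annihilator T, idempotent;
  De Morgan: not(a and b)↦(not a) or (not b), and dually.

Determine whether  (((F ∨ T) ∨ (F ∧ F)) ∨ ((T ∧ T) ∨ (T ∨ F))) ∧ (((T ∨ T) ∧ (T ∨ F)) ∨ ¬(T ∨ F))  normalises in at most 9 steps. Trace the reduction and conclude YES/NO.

Answer: YES — reaches normal form T in 8 ≤ 9 steps

Derivation:
  start: (((F ∨ T) ∨ (F ∧ F)) ∨ ((T ∧ T) ∨ (T ∨ F))) ∧ (((T ∨ T) ∧ (T ∨ F)) ∨ ¬(T ∨ F))
  [1] ((T ∨ (F ∧ F)) ∨ ((T ∧ T) ∨ (T ∨ F))) ∧ (((T ∨ T) ∧ (T ∨ F)) ∨ ¬(T ∨ F))
  [2] (T ∨ ((T ∧ T) ∨ (T ∨ F))) ∧ (((T ∨ T) ∧ (T ∨ F)) ∨ ¬(T ∨ F))
  [3] T ∧ (((T ∨ T) ∧ (T ∨ F)) ∨ ¬(T ∨ F))
  [4] ((T ∨ T) ∧ (T ∨ F)) ∨ ¬(T ∨ F)
  [5] (T ∧ (T ∨ F)) ∨ ¬(T ∨ F)
  [6] (T ∨ F) ∨ ¬(T ∨ F)
  [7] T ∨ ¬(T ∨ F)
  [8] T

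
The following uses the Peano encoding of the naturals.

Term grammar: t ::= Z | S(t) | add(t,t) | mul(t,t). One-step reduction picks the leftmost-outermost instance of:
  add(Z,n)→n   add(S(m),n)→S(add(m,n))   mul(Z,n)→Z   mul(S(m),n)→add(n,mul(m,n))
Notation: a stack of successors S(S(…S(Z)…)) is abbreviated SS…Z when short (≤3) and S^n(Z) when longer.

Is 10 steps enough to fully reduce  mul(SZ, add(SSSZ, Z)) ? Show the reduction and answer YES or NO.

Answer: YES — reaches normal form SSSZ in 10 ≤ 10 steps

Working:
  start: mul(SZ, add(SSSZ, Z))
  step 1: add(add(SSSZ, Z), mul(Z, add(SSSZ, Z)))
  step 2: add(S(add(SSZ, Z)), mul(Z, add(SSSZ, Z)))
  step 3: S(add(add(SSZ, Z), mul(Z, add(SSSZ, Z))))
  step 4: S(add(S(add(SZ, Z)), mul(Z, add(SSSZ, Z))))
  step 5: S(S(add(add(SZ, Z), mul(Z, add(SSSZ, Z)))))
  step 6: S(S(add(S(add(Z, Z)), mul(Z, add(SSSZ, Z)))))
  step 7: S(S(S(add(add(Z, Z), mul(Z, add(SSSZ, Z))))))
  step 8: S(S(S(add(Z, mul(Z, add(SSSZ, Z))))))
  step 9: S(S(S(mul(Z, add(SSSZ, Z)))))
  step 10: SSSZ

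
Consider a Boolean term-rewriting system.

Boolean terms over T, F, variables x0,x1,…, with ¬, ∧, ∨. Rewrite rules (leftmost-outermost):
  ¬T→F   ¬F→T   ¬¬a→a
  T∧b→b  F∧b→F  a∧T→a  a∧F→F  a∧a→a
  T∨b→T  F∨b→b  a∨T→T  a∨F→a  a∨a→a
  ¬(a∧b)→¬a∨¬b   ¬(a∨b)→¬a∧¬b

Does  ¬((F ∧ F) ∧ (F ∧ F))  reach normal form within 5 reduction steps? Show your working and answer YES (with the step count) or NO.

Answer: YES — reaches normal form T in 5 ≤ 5 steps

Reduction:
  start: ¬((F ∧ F) ∧ (F ∧ F))
  [1] ¬(F ∧ F) ∨ ¬(F ∧ F)
  [2] ¬(F ∧ F)
  [3] ¬F ∨ ¬F
  [4] ¬F
  [5] T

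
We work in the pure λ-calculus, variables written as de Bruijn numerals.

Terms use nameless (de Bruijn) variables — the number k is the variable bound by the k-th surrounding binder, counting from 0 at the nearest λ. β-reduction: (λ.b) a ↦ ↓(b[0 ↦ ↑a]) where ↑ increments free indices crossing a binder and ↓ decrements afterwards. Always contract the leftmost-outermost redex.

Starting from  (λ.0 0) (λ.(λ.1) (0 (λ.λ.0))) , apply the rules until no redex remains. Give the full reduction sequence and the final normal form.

  start: (λ.0 0) (λ.(λ.1) (0 (λ.λ.0)))
  step 1: (λ.(λ.1) (0 (λ.λ.0))) (λ.(λ.1) (0 (λ.λ.0)))
  step 2: (λ.λ.(λ.1) (0 (λ.λ.0))) ((λ.(λ.1) (0 (λ.λ.0))) (λ.λ.0))
  step 3: λ.(λ.1) (0 (λ.λ.0))
  step 4: λ.0

Answer: normal form = λ.0  (in 4 steps)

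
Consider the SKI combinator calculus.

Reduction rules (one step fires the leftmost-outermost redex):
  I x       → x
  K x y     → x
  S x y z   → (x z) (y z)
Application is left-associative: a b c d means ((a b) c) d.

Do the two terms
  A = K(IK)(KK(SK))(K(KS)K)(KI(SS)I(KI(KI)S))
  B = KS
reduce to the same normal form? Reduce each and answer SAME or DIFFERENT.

Term A:
  start: K(IK)(KK(SK))(K(KS)K)(KI(SS)I(KI(KI)S))
  step 1: IK(K(KS)K)(KI(SS)I(KI(KI)S))
  step 2: K(K(KS)K)(KI(SS)I(KI(KI)S))
  step 3: K(KS)K
  step 4: KS

Term B:
  start: KS

Answer: SAME — A ⇓ KS, B ⇓ KS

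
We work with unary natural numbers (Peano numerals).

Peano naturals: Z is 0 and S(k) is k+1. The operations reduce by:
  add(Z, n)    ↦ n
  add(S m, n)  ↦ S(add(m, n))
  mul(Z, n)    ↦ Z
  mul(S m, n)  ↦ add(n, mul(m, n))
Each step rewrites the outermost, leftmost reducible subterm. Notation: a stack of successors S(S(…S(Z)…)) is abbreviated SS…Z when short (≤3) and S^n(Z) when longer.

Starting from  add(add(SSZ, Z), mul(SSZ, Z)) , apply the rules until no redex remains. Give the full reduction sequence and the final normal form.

  start: add(add(SSZ, Z), mul(SSZ, Z))
  →1  add(S(add(SZ, Z)), mul(SSZ, Z))
  →2  S(add(add(SZ, Z), mul(SSZ, Z)))
  →3  S(add(S(add(Z, Z)), mul(SSZ, Z)))
  →4  S(S(add(add(Z, Z), mul(SSZ, Z))))
  →5  S(S(add(Z, mul(SSZ, Z))))
  →6  S(S(mul(SSZ, Z)))
  →7  S(S(add(Z, mul(SZ, Z))))
  →8  S(S(mul(SZ, Z)))
  →9  S(S(add(Z, mul(Z, Z))))
  →10  S(S(mul(Z, Z)))
  →11  SSZ

Answer: normal form = SSZ  (in 11 steps)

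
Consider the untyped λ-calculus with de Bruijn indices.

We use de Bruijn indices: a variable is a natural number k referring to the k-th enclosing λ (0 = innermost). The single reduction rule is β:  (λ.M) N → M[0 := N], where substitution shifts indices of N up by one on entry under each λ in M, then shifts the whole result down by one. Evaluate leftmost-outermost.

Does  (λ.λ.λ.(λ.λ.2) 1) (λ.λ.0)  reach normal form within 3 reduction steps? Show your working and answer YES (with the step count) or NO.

Answer: YES — reaches normal form λ.λ.λ.1 in 2 ≤ 3 steps

Reduction:
  start: (λ.λ.λ.(λ.λ.2) 1) (λ.λ.0)
  step 1: λ.λ.(λ.λ.2) 1
  step 2: λ.λ.λ.1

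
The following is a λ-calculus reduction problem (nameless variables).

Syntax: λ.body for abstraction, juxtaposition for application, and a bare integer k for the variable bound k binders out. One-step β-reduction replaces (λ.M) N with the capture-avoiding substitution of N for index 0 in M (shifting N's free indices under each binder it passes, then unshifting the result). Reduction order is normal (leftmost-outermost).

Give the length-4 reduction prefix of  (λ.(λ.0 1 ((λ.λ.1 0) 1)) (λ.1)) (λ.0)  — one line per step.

  start: (λ.(λ.0 1 ((λ.λ.1 0) 1)) (λ.1)) (λ.0)
  [1] (λ.0 (λ.0) ((λ.λ.1 0) (λ.0))) (λ.λ.0)
  [2] (λ.λ.0) (λ.0) ((λ.λ.1 0) (λ.0))
  [3] (λ.0) ((λ.λ.1 0) (λ.0))
  [4] (λ.λ.1 0) (λ.0)

Answer: after 4 steps: (λ.λ.1 0) (λ.0)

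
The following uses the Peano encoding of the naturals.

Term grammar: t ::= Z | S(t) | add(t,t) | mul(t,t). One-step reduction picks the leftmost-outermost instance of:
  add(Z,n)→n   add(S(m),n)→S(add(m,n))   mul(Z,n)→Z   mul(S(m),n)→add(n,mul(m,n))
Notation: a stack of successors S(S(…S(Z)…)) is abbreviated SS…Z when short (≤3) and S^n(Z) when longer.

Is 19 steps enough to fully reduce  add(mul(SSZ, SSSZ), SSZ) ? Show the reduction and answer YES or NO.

Answer: YES — reaches normal form S^8(Z) in 18 ≤ 19 steps

Derivation:
  start: add(mul(SSZ, SSSZ), SSZ)
  [1] add(add(SSSZ, mul(SZ, SSSZ)), SSZ)
  [2] add(S(add(SSZ, mul(SZ, SSSZ))), SSZ)
  [3] S(add(add(SSZ, mul(SZ, SSSZ)), SSZ))
  [4] S(add(S(add(SZ, mul(SZ, SSSZ))), SSZ))
  [5] S(S(add(add(SZ, mul(SZ, SSSZ)), SSZ)))
  [6] S(S(add(S(add(Z, mul(SZ, SSSZ))), SSZ)))
  [7] S(S(S(add(add(Z, mul(SZ, SSSZ)), SSZ))))
  [8] S(S(S(add(mul(SZ, SSSZ), SSZ))))
  [9] S(S(S(add(add(SSSZ, mul(Z, SSSZ)), SSZ))))
  [10] S(S(S(add(S(add(SSZ, mul(Z, SSSZ))), SSZ))))
  [11] S(S(S(S(add(add(SSZ, mul(Z, SSSZ)), SSZ)))))
  [12] S(S(S(S(add(S(add(SZ, mul(Z, SSSZ))), SSZ)))))
  [13] S(S(S(S(S(add(add(SZ, mul(Z, SSSZ)), SSZ))))))
  [14] S(S(S(S(S(add(S(add(Z, mul(Z, SSSZ))), SSZ))))))
  [15] S(S(S(S(S(S(add(add(Z, mul(Z, SSSZ)), SSZ)))))))
  [16] S(S(S(S(S(S(add(mul(Z, SSSZ), SSZ)))))))
  [17] S(S(S(S(S(S(add(Z, SSZ)))))))
  [18] S^8(Z)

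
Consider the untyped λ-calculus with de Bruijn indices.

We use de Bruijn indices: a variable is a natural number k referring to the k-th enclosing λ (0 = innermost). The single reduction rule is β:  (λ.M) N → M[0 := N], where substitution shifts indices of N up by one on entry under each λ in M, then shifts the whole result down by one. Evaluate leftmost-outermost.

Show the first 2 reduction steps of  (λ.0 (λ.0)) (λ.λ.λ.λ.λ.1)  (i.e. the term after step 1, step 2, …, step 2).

  start: (λ.0 (λ.0)) (λ.λ.λ.λ.λ.1)
  [1] (λ.λ.λ.λ.λ.1) (λ.0)
  [2] λ.λ.λ.λ.1

Answer: after 2 steps: λ.λ.λ.λ.1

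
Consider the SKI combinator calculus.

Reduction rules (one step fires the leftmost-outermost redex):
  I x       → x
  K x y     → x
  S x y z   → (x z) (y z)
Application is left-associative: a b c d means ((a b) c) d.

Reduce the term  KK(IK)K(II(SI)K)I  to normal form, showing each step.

  start: KK(IK)K(II(SI)K)I
  [1] KK(II(SI)K)I
  [2] KI

Answer: normal form = KI  (in 2 steps)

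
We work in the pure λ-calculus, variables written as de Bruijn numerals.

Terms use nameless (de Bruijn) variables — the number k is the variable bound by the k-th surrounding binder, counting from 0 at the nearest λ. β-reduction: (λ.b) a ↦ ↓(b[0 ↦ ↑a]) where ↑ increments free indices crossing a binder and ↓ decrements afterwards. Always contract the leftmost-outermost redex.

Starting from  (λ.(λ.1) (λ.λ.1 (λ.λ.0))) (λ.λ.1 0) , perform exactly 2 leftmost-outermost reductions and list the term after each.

Answer: after 2 steps: λ.λ.1 0

Derivation:
  start: (λ.(λ.1) (λ.λ.1 (λ.λ.0))) (λ.λ.1 0)
  [1] (λ.λ.λ.1 0) (λ.λ.1 (λ.λ.0))
  [2] λ.λ.1 0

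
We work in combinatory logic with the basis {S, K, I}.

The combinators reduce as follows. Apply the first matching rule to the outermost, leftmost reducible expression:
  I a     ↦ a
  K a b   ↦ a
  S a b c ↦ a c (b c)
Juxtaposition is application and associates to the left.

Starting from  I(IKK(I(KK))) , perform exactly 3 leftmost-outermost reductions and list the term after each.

Answer: after 3 steps: K

Reduction:
  start: I(IKK(I(KK)))
  step 1: IKK(I(KK))
  step 2: KK(I(KK))
  step 3: K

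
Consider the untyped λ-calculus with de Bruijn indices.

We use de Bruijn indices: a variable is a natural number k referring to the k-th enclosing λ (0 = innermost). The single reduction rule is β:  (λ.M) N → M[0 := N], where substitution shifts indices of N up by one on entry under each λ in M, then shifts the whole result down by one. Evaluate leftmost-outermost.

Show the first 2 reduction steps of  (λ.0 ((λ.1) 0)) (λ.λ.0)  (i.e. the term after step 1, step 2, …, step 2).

  start: (λ.0 ((λ.1) 0)) (λ.λ.0)
  →1  (λ.λ.0) ((λ.λ.λ.0) (λ.λ.0))
  →2  λ.0

Answer: after 2 steps: λ.0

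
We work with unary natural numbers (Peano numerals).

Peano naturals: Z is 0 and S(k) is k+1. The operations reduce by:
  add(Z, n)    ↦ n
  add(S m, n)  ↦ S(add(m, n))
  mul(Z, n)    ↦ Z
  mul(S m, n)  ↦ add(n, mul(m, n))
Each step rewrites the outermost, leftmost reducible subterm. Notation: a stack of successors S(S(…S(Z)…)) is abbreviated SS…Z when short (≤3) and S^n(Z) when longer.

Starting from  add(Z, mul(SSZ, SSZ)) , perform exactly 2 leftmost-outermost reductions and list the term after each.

Answer: after 2 steps: add(SSZ, mul(SZ, SSZ))

Derivation:
  start: add(Z, mul(SSZ, SSZ))
  →1  mul(SSZ, SSZ)
  →2  add(SSZ, mul(SZ, SSZ))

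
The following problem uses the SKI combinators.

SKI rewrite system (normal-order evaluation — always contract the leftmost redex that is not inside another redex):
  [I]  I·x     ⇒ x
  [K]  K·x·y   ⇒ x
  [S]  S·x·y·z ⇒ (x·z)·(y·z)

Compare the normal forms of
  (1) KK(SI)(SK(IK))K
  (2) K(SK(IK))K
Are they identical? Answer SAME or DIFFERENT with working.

Answer: SAME — A ⇓ SKK, B ⇓ SKK

Reduction:
Term A:
  start: KK(SI)(SK(IK))K
  →1  K(SK(IK))K
  →2  SK(IK)
  →3  SKK

Term B:
  start: K(SK(IK))K
  →1  SK(IK)
  →2  SKK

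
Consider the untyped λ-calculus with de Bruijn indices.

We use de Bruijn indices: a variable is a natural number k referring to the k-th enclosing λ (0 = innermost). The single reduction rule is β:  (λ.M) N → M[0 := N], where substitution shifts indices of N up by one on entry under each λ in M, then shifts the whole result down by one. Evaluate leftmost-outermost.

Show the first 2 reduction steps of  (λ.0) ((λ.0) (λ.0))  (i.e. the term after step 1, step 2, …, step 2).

Answer: after 2 steps: λ.0

Reduction:
  start: (λ.0) ((λ.0) (λ.0))
  →1  (λ.0) (λ.0)
  →2  λ.0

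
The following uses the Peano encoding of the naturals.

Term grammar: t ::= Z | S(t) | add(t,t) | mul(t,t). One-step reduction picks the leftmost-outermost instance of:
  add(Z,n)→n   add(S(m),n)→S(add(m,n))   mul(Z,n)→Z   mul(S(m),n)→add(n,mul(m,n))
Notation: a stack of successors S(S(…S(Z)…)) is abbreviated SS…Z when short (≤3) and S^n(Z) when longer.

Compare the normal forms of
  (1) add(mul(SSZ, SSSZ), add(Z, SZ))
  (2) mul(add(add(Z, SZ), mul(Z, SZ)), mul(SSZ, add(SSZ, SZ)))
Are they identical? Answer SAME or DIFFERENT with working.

Term A:
  start: add(mul(SSZ, SSSZ), add(Z, SZ))
  step 1: add(add(SSSZ, mul(SZ, SSSZ)), add(Z, SZ))
  step 2: add(S(add(SSZ, mul(SZ, SSSZ))), add(Z, SZ))
  step 3: S(add(add(SSZ, mul(SZ, SSSZ)), add(Z, SZ)))
  step 4: S(add(S(add(SZ, mul(SZ, SSSZ))), add(Z, SZ)))
  step 5: S(S(add(add(SZ, mul(SZ, SSSZ)), add(Z, SZ))))
  step 6: S(S(add(S(add(Z, mul(SZ, SSSZ))), add(Z, SZ))))
  step 7: S(S(S(add(add(Z, mul(SZ, SSSZ)), add(Z, SZ)))))
  step 8: S(S(S(add(mul(SZ, SSSZ), add(Z, SZ)))))
  step 9: S(S(S(add(add(SSSZ, mul(Z, SSSZ)), add(Z, SZ)))))
  step 10: S(S(S(add(S(add(SSZ, mul(Z, SSSZ))), add(Z, SZ)))))
  step 11: S(S(S(S(add(add(SSZ, mul(Z, SSSZ)), add(Z, SZ))))))
  step 12: S(S(S(S(add(S(add(SZ, mul(Z, SSSZ))), add(Z, SZ))))))
  step 13: S(S(S(S(S(add(add(SZ, mul(Z, SSSZ)), add(Z, SZ)))))))
  step 14: S(S(S(S(S(add(S(add(Z, mul(Z, SSSZ))), add(Z, SZ)))))))
  step 15: S(S(S(S(S(S(add(add(Z, mul(Z, SSSZ)), add(Z, SZ))))))))
  step 16: S(S(S(S(S(S(add(mul(Z, SSSZ), add(Z, SZ))))))))
  step 17: S(S(S(S(S(S(add(Z, add(Z, SZ))))))))
  step 18: S(S(S(S(S(S(add(Z, SZ)))))))
  step 19: S^7(Z)

Term B:
  start: mul(add(add(Z, SZ), mul(Z, SZ)), mul(SSZ, add(SSZ, SZ)))
  step 1: mul(add(SZ, mul(Z, SZ)), mul(SSZ, add(SSZ, SZ)))
  step 2: mul(S(add(Z, mul(Z, SZ))), mul(SSZ, add(SSZ, SZ)))
  step 3: add(mul(SSZ, add(SSZ, SZ)), mul(add(Z, mul(Z, SZ)), mul(SSZ, add(SSZ, SZ))))
  step 4: add(add(add(SSZ, SZ), mul(SZ, add(SSZ, SZ))), mul(add(Z, mul(Z, SZ)), mul(SSZ, add(SSZ, SZ))))
  step 5: add(add(S(add(SZ, SZ)), mul(SZ, add(SSZ, SZ))), mul(add(Z, mul(Z, SZ)), mul(SSZ, add(SSZ, SZ))))
  step 6: add(S(add(add(SZ, SZ), mul(SZ, add(SSZ, SZ)))), mul(add(Z, mul(Z, SZ)), mul(SSZ, add(SSZ, SZ))))
  step 7: S(add(add(add(SZ, SZ), mul(SZ, add(SSZ, SZ))), mul(add(Z, mul(Z, SZ)), mul(SSZ, add(SSZ, SZ)))))
  step 8: S(add(add(S(add(Z, SZ)), mul(SZ, add(SSZ, SZ))), mul(add(Z, mul(Z, SZ)), mul(SSZ, add(SSZ, SZ)))))
  step 9: S(add(S(add(add(Z, SZ), mul(SZ, add(SSZ, SZ)))), mul(add(Z, mul(Z, SZ)), mul(SSZ, add(SSZ, SZ)))))
  step 10: S(S(add(add(add(Z, SZ), mul(SZ, add(SSZ, SZ))), mul(add(Z, mul(Z, SZ)), mul(SSZ, add(SSZ, SZ))))))
  step 11: S(S(add(add(SZ, mul(SZ, add(SSZ, SZ))), mul(add(Z, mul(Z, SZ)), mul(SSZ, add(SSZ, SZ))))))
  step 12: S(S(add(S(add(Z, mul(SZ, add(SSZ, SZ)))), mul(add(Z, mul(Z, SZ)), mul(SSZ, add(SSZ, SZ))))))
  step 13: S(S(S(add(add(Z, mul(SZ, add(SSZ, SZ))), mul(add(Z, mul(Z, SZ)), mul(SSZ, add(SSZ, SZ)))))))
  step 14: S(S(S(add(mul(SZ, add(SSZ, SZ)), mul(add(Z, mul(Z, SZ)), mul(SSZ, add(SSZ, SZ)))))))
  step 15: S(S(S(add(add(add(SSZ, SZ), mul(Z, add(SSZ, SZ))), mul(add(Z, mul(Z, SZ)), mul(SSZ, add(SSZ, SZ)))))))
  step 16: S(S(S(add(add(S(add(SZ, SZ)), mul(Z, add(SSZ, SZ))), mul(add(Z, mul(Z, SZ)), mul(SSZ, add(SSZ, SZ)))))))
  step 17: S(S(S(add(S(add(add(SZ, SZ), mul(Z, add(SSZ, SZ)))), mul(add(Z, mul(Z, SZ)), mul(SSZ, add(SSZ, SZ)))))))
  step 18: S(S(S(S(add(add(add(SZ, SZ), mul(Z, add(SSZ, SZ))), mul(add(Z, mul(Z, SZ)), mul(SSZ, add(SSZ, SZ))))))))
  step 19: S(S(S(S(add(add(S(add(Z, SZ)), mul(Z, add(SSZ, SZ))), mul(add(Z, mul(Z, SZ)), mul(SSZ, add(SSZ, SZ))))))))
  step 20: S(S(S(S(add(S(add(add(Z, SZ), mul(Z, add(SSZ, SZ)))), mul(add(Z, mul(Z, SZ)), mul(SSZ, add(SSZ, SZ))))))))
  step 21: S(S(S(S(S(add(add(add(Z, SZ), mul(Z, add(SSZ, SZ))), mul(add(Z, mul(Z, SZ)), mul(SSZ, add(SSZ, SZ)))))))))
  step 22: S(S(S(S(S(add(add(SZ, mul(Z, add(SSZ, SZ))), mul(add(Z, mul(Z, SZ)), mul(SSZ, add(SSZ, SZ)))))))))
  step 23: S(S(S(S(S(add(S(add(Z, mul(Z, add(SSZ, SZ)))), mul(add(Z, mul(Z, SZ)), mul(SSZ, add(SSZ, SZ)))))))))
  step 24: S(S(S(S(S(S(add(add(Z, mul(Z, add(SSZ, SZ))), mul(add(Z, mul(Z, SZ)), mul(SSZ, add(SSZ, SZ))))))))))
  step 25: S(S(S(S(S(S(add(mul(Z, add(SSZ, SZ)), mul(add(Z, mul(Z, SZ)), mul(SSZ, add(SSZ, SZ))))))))))
  step 26: S(S(S(S(S(S(add(Z, mul(add(Z, mul(Z, SZ)), mul(SSZ, add(SSZ, SZ))))))))))
  step 27: S(S(S(S(S(S(mul(add(Z, mul(Z, SZ)), mul(SSZ, add(SSZ, SZ)))))))))
  step 28: S(S(S(S(S(S(mul(mul(Z, SZ), mul(SSZ, add(SSZ, SZ)))))))))
  step 29: S(S(S(S(S(S(mul(Z, mul(SSZ, add(SSZ, SZ)))))))))
  step 30: S^6(Z)

Answer: DIFFERENT — A ⇓ S^7(Z), B ⇓ S^6(Z)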